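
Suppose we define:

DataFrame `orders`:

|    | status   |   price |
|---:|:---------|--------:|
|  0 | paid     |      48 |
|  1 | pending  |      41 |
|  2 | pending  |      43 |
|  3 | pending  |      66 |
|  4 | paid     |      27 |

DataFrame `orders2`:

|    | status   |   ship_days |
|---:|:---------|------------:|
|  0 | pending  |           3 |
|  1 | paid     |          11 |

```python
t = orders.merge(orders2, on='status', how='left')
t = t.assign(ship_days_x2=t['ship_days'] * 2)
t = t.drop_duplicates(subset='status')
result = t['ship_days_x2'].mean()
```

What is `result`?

14.0

merge on 'status' (how='left') → 5 rows:
    status  price  ship_days
0     paid     48         11
1  pending     41          3
2  pending     43          3
3  pending     66          3
4     paid     27         11
add column ship_days_x2 = t['ship_days'] * 2:
    status  price  ship_days  ship_days_x2
0     paid     48         11            22
1  pending     41          3             6
2  pending     43          3             6
3  pending     66          3             6
4     paid     27         11            22
drop duplicate status (keep=first):
    status  price  ship_days  ship_days_x2
0     paid     48         11            22
1  pending     41          3             6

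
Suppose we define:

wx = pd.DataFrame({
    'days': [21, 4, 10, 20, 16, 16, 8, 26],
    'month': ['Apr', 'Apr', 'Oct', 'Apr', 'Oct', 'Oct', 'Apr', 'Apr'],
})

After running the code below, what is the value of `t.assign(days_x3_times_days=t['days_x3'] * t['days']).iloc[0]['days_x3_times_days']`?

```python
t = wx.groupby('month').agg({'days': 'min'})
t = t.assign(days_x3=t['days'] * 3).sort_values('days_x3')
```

group by month, min of days:
       days
month      
Apr       4
Oct      10
add column days_x3 = t['days'] * 3:
       days  days_x3
month               
Apr       4       12
Oct      10       30
sort by days_x3:
       days  days_x3
month               
Apr       4       12
Oct      10       30
add column days_x3_times_days = t['days_x3'] * t['days']:
       days  days_x3  days_x3_times_days
month                                   
Apr       4       12                  48
Oct      10       30                 300

48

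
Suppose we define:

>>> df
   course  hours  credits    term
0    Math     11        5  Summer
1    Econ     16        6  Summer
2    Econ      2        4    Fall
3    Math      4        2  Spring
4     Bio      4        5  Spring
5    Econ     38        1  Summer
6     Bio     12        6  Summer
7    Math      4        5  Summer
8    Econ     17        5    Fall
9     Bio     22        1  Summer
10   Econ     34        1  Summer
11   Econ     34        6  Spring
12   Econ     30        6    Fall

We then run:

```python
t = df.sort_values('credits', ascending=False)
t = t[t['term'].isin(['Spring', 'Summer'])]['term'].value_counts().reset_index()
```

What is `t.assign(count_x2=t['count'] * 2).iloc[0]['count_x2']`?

sort by credits descending:
   course  hours  credits    term
1    Econ     16        6  Summer
6     Bio     12        6  Summer
11   Econ     34        6  Spring
12   Econ     30        6    Fall
0    Math     11        5  Summer
4     Bio      4        5  Spring
7    Math      4        5  Summer
8    Econ     17        5    Fall
2    Econ      2        4    Fall
3    Math      4        2  Spring
5    Econ     38        1  Summer
9     Bio     22        1  Summer
10   Econ     34        1  Summer
filter rows where term in ['Spring', 'Summer']:
   course  hours  credits    term
1    Econ     16        6  Summer
6     Bio     12        6  Summer
11   Econ     34        6  Spring
0    Math     11        5  Summer
4     Bio      4        5  Spring
7    Math      4        5  Summer
3    Math      4        2  Spring
5    Econ     38        1  Summer
9     Bio     22        1  Summer
10   Econ     34        1  Summer
value_counts of term:
term
Summer    7
Spring    3
Name: count, dtype: int64
reset_index():
     term  count
0  Summer      7
1  Spring      3
add column count_x2 = t['count'] * 2:
     term  count  count_x2
0  Summer      7        14
1  Spring      3         6
Taking the value at position 0, column 'count_x2' gives 14.

14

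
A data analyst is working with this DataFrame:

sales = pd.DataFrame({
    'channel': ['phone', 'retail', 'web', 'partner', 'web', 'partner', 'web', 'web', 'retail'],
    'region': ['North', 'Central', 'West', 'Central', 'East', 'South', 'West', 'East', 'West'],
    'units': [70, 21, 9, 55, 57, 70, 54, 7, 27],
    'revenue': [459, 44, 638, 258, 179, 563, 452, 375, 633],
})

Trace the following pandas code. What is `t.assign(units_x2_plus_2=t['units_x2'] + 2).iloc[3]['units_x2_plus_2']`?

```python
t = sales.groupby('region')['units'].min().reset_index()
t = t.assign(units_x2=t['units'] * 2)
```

group by region, min of units:
region
Central    21
East        7
North      70
South      70
West        9
Name: units, dtype: int64
reset_index():
    region  units
0  Central     21
1     East      7
2    North     70
3    South     70
4     West      9
add column units_x2 = t['units'] * 2:
    region  units  units_x2
0  Central     21        42
1     East      7        14
2    North     70       140
3    South     70       140
4     West      9        18
add column units_x2_plus_2 = t['units_x2'] + 2:
    region  units  units_x2  units_x2_plus_2
0  Central     21        42               44
1     East      7        14               16
2    North     70       140              142
3    South     70       140              142
4     West      9        18               20
Reading off the value at position 3, column 'units_x2_plus_2', we get 142.

142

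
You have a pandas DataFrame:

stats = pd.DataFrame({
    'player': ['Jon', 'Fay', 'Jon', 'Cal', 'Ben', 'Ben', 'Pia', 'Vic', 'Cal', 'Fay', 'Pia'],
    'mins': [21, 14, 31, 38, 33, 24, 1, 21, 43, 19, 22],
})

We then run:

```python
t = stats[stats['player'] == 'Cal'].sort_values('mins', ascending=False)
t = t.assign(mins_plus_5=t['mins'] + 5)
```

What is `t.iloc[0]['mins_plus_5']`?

48

filter rows where player == 'Cal':
  player  mins
3    Cal    38
8    Cal    43
sort by mins descending:
  player  mins
8    Cal    43
3    Cal    38
add column mins_plus_5 = t['mins'] + 5:
  player  mins  mins_plus_5
8    Cal    43           48
3    Cal    38           43
Reading off the value at position 0, column 'mins_plus_5', we get 48.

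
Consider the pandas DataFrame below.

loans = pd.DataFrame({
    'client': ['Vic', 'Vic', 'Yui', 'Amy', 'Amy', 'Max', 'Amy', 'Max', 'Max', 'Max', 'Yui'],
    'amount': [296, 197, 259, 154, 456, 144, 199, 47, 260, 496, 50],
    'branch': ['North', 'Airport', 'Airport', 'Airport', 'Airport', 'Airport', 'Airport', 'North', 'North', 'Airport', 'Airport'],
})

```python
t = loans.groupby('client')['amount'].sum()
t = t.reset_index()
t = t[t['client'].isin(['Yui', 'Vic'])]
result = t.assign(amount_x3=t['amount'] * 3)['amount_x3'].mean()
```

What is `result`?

1203.0

group by client, sum of amount:
client
Amy    809
Max    947
Vic    493
Yui    309
Name: amount, dtype: int64
reset_index():
  client  amount
0    Amy     809
1    Max     947
2    Vic     493
3    Yui     309
filter rows where client in ['Yui', 'Vic']:
  client  amount
2    Vic     493
3    Yui     309
add column amount_x3 = t['amount'] * 3:
  client  amount  amount_x3
2    Vic     493       1479
3    Yui     309        927
Taking the mean of column 'amount_x3' gives 1203.0.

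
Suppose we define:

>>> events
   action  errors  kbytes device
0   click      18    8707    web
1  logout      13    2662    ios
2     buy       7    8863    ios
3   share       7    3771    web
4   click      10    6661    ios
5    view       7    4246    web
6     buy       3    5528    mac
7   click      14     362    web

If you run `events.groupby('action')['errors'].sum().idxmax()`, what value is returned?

click

group by action, sum of errors:
action
buy       10
click     42
logout    13
share      7
view       7
Name: errors, dtype: int64
Finally, label with the largest value = click.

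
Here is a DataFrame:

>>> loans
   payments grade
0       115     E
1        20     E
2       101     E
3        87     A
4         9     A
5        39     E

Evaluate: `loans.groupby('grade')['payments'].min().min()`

group by grade, min of payments:
grade
A     9
E    20
Name: payments, dtype: int64

9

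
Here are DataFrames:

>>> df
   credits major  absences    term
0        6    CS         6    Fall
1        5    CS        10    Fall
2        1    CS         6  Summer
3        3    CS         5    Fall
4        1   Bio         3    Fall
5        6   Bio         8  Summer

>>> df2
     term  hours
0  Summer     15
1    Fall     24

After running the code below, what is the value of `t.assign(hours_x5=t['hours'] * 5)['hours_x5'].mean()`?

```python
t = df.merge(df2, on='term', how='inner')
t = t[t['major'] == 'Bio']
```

97.5

merge on 'term' (how='inner') → 6 rows:
   credits major  absences    term  hours
0        6    CS         6    Fall     24
1        5    CS        10    Fall     24
2        1    CS         6  Summer     15
3        3    CS         5    Fall     24
4        1   Bio         3    Fall     24
5        6   Bio         8  Summer     15
filter rows where major == 'Bio':
   credits major  absences    term  hours
4        1   Bio         3    Fall     24
5        6   Bio         8  Summer     15
add column hours_x5 = t['hours'] * 5:
   credits major  absences    term  hours  hours_x5
4        1   Bio         3    Fall     24       120
5        6   Bio         8  Summer     15        75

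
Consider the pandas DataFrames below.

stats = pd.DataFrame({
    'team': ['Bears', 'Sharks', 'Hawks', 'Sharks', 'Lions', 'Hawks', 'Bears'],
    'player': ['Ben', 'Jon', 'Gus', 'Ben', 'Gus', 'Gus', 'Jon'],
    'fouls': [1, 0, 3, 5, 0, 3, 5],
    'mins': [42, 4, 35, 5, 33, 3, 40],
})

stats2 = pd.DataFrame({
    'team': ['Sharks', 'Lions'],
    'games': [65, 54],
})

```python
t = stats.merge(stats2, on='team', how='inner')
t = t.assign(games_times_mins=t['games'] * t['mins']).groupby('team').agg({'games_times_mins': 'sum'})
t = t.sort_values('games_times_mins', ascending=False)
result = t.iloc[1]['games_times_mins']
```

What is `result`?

merge on 'team' (how='inner') → 3 rows:
     team player  fouls  mins  games
0  Sharks    Jon      0     4     65
1  Sharks    Ben      5     5     65
2   Lions    Gus      0    33     54
add column games_times_mins = t['games'] * t['mins']:
     team player  fouls  mins  games  games_times_mins
0  Sharks    Jon      0     4     65               260
1  Sharks    Ben      5     5     65               325
2   Lions    Gus      0    33     54              1782
group by team, sum of games_times_mins:
        games_times_mins
team                    
Lions               1782
Sharks               585
sort by games_times_mins descending:
        games_times_mins
team                    
Lions               1782
Sharks               585
Then the value at position 1, column 'games_times_mins': 585

585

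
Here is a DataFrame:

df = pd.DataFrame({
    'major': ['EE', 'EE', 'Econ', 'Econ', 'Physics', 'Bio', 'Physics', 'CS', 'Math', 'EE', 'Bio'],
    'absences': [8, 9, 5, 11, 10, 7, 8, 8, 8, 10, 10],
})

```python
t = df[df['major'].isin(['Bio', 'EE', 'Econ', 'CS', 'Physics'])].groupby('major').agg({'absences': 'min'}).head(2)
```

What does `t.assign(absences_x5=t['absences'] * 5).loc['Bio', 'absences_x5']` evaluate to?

35

filter rows where major in ['Bio', 'EE', 'Econ', 'CS', 'Physics']:
      major  absences
0        EE         8
1        EE         9
2      Econ         5
3      Econ        11
4   Physics        10
5       Bio         7
6   Physics         8
7        CS         8
9        EE        10
10      Bio        10
group by major, min of absences:
         absences
major            
Bio             7
CS              8
EE              8
Econ            5
Physics         8
take first 2 rows:
       absences
major          
Bio           7
CS            8
add column absences_x5 = t['absences'] * 5:
       absences  absences_x5
major                       
Bio           7           35
CS            8           40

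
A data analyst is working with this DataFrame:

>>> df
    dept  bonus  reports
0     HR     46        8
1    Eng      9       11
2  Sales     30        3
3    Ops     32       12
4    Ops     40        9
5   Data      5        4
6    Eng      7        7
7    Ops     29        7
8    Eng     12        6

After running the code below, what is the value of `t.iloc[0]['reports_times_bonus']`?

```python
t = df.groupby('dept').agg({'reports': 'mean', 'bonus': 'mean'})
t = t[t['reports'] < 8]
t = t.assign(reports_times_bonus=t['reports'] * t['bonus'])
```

20.0

group by dept: mean(reports), mean(bonus):
        reports      bonus
dept                      
Data   4.000000   5.000000
Eng    8.000000   9.333333
HR     8.000000  46.000000
Ops    9.333333  33.666667
Sales  3.000000  30.000000
filter rows where reports < 8:
       reports  bonus
dept                 
Data       4.0    5.0
Sales      3.0   30.0
add column reports_times_bonus = t['reports'] * t['bonus']:
       reports  bonus  reports_times_bonus
dept                                      
Data       4.0    5.0                 20.0
Sales      3.0   30.0                 90.0
So iloc[0]['reports_times_bonus'] = 20.0.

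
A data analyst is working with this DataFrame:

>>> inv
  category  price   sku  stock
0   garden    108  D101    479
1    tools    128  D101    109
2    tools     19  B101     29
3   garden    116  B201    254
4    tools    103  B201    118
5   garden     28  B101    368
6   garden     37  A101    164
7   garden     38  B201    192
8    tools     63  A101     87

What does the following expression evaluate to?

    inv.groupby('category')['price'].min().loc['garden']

28

group by category, min of price:
category
garden    28
tools     19
Name: price, dtype: int64
Then the value at index 'garden': 28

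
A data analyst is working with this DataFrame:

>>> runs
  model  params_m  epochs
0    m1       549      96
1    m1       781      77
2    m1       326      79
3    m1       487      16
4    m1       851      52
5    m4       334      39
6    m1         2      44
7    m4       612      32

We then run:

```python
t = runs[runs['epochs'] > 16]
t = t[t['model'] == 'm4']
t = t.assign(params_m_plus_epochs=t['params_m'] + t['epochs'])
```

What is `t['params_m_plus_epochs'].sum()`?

filter rows where epochs > 16:
  model  params_m  epochs
0    m1       549      96
1    m1       781      77
2    m1       326      79
4    m1       851      52
5    m4       334      39
6    m1         2      44
7    m4       612      32
filter rows where model == 'm4':
  model  params_m  epochs
5    m4       334      39
7    m4       612      32
add column params_m_plus_epochs = t['params_m'] + t['epochs']:
  model  params_m  epochs  params_m_plus_epochs
5    m4       334      39                   373
7    m4       612      32                   644

1017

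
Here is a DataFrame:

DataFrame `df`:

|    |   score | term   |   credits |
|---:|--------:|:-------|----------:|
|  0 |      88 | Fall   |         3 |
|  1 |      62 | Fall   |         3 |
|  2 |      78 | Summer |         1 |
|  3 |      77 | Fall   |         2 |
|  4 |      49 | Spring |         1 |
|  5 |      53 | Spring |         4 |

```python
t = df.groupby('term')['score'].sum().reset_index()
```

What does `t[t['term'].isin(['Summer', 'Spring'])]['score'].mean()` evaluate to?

90.0

group by term, sum of score:
term
Fall      227
Spring    102
Summer     78
Name: score, dtype: int64
reset_index():
     term  score
0    Fall    227
1  Spring    102
2  Summer     78
filter rows where term in ['Summer', 'Spring']:
     term  score
1  Spring    102
2  Summer     78
Hence 90.0.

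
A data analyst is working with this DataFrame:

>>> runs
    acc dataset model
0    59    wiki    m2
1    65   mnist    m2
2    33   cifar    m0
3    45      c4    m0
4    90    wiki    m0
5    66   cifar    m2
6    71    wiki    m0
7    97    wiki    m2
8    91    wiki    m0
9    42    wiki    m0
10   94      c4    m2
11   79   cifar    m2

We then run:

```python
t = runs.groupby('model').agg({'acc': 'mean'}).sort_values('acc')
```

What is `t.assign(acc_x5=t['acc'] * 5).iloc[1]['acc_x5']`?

group by model, mean of acc:
             acc
model           
m0     62.000000
m2     76.666667
sort by acc:
             acc
model           
m0     62.000000
m2     76.666667
add column acc_x5 = t['acc'] * 5:
             acc      acc_x5
model                       
m0     62.000000  310.000000
m2     76.666667  383.333333
Finally, value at position 1, column 'acc_x5' = 383.333333333.

383.333333333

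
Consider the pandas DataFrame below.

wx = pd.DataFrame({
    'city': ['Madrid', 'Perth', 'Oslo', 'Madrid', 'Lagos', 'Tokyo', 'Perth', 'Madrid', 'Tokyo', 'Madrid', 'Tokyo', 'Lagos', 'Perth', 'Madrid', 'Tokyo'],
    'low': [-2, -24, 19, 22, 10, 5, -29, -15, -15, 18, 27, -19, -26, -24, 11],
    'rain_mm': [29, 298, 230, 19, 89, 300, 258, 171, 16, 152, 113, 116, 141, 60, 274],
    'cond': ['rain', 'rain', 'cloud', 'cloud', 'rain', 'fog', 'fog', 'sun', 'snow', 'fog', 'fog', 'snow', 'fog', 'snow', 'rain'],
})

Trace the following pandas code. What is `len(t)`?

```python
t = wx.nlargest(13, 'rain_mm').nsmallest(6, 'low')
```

take 13 rows with largest rain_mm:
      city  low  rain_mm   cond
5    Tokyo    5      300    fog
1    Perth  -24      298   rain
14   Tokyo   11      274   rain
6    Perth  -29      258    fog
2     Oslo   19      230  cloud
7   Madrid  -15      171    sun
9   Madrid   18      152    fog
12   Perth  -26      141    fog
11   Lagos  -19      116   snow
10   Tokyo   27      113    fog
4    Lagos   10       89   rain
13  Madrid  -24       60   snow
0   Madrid   -2       29   rain
take 6 rows with smallest low:
      city  low  rain_mm  cond
6    Perth  -29      258   fog
12   Perth  -26      141   fog
1    Perth  -24      298  rain
13  Madrid  -24       60  snow
11   Lagos  -19      116  snow
7   Madrid  -15      171   sun

6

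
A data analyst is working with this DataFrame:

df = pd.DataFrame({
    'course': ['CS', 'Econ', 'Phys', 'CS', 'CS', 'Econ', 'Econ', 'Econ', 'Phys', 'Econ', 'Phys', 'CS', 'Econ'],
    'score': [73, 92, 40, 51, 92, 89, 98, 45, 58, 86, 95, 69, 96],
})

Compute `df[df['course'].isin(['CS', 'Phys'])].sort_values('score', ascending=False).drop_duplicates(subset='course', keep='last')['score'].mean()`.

filter rows where course in ['CS', 'Phys']:
   course  score
0      CS     73
2    Phys     40
3      CS     51
4      CS     92
8    Phys     58
10   Phys     95
11     CS     69
sort by score descending:
   course  score
10   Phys     95
4      CS     92
0      CS     73
11     CS     69
8    Phys     58
3      CS     51
2    Phys     40
drop duplicate course (keep=last):
  course  score
3     CS     51
2   Phys     40

45.5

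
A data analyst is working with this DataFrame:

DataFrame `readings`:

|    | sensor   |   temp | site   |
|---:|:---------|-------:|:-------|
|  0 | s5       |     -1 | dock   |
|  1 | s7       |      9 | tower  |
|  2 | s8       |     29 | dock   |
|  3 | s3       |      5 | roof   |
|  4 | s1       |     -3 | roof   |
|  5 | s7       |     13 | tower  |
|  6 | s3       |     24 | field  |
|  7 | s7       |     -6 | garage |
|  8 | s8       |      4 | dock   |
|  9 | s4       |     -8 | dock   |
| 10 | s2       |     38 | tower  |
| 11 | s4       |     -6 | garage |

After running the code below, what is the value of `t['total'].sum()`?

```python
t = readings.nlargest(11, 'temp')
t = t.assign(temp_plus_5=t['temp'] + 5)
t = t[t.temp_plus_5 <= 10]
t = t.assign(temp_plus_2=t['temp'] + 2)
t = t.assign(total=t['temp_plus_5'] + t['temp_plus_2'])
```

take 11 rows with largest temp:
   sensor  temp    site
10     s2    38   tower
2      s8    29    dock
6      s3    24   field
5      s7    13   tower
1      s7     9   tower
3      s3     5    roof
8      s8     4    dock
0      s5    -1    dock
4      s1    -3    roof
7      s7    -6  garage
11     s4    -6  garage
add column temp_plus_5 = t['temp'] + 5:
   sensor  temp    site  temp_plus_5
10     s2    38   tower           43
2      s8    29    dock           34
6      s3    24   field           29
5      s7    13   tower           18
1      s7     9   tower           14
3      s3     5    roof           10
8      s8     4    dock            9
0      s5    -1    dock            4
4      s1    -3    roof            2
7      s7    -6  garage           -1
11     s4    -6  garage           -1
filter rows where temp_plus_5 <= 10:
   sensor  temp    site  temp_plus_5
3      s3     5    roof           10
8      s8     4    dock            9
0      s5    -1    dock            4
4      s1    -3    roof            2
7      s7    -6  garage           -1
11     s4    -6  garage           -1
add column temp_plus_2 = t['temp'] + 2:
   sensor  temp    site  temp_plus_5  temp_plus_2
3      s3     5    roof           10            7
8      s8     4    dock            9            6
0      s5    -1    dock            4            1
4      s1    -3    roof            2           -1
7      s7    -6  garage           -1           -4
11     s4    -6  garage           -1           -4
add column total = t['temp_plus_5'] + t['temp_plus_2']:
   sensor  temp    site  temp_plus_5  temp_plus_2  total
3      s3     5    roof           10            7     17
8      s8     4    dock            9            6     15
0      s5    -1    dock            4            1      5
4      s1    -3    roof            2           -1      1
7      s7    -6  garage           -1           -4     -5
11     s4    -6  garage           -1           -4     -5
So sum() = 28.

28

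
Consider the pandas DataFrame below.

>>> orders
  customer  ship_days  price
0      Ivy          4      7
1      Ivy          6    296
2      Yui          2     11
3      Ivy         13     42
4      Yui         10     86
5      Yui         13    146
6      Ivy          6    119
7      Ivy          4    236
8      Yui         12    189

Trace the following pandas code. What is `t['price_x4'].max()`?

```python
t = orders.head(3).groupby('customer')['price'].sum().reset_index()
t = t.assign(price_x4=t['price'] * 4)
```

1212

take first 3 rows:
  customer  ship_days  price
0      Ivy          4      7
1      Ivy          6    296
2      Yui          2     11
group by customer, sum of price:
customer
Ivy    303
Yui     11
Name: price, dtype: int64
reset_index():
  customer  price
0      Ivy    303
1      Yui     11
add column price_x4 = t['price'] * 4:
  customer  price  price_x4
0      Ivy    303      1212
1      Yui     11        44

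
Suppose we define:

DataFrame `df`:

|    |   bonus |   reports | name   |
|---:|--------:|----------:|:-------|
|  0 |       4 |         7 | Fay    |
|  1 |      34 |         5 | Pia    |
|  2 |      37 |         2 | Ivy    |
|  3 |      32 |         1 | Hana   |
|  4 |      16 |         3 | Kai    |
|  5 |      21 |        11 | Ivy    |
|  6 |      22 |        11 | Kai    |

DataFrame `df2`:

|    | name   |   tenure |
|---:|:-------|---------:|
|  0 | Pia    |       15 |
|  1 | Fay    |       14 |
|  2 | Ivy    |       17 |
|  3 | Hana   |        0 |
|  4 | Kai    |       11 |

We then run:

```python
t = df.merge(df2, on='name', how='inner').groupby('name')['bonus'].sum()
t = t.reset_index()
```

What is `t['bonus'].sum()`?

merge on 'name' (how='inner') → 7 rows:
   bonus  reports  name  tenure
0      4        7   Fay      14
1     34        5   Pia      15
2     37        2   Ivy      17
3     32        1  Hana       0
4     16        3   Kai      11
5     21       11   Ivy      17
6     22       11   Kai      11
group by name, sum of bonus:
name
Fay      4
Hana    32
Ivy     58
Kai     38
Pia     34
Name: bonus, dtype: int64
reset_index():
   name  bonus
0   Fay      4
1  Hana     32
2   Ivy     58
3   Kai     38
4   Pia     34
sum of column 'bonus' → 166

166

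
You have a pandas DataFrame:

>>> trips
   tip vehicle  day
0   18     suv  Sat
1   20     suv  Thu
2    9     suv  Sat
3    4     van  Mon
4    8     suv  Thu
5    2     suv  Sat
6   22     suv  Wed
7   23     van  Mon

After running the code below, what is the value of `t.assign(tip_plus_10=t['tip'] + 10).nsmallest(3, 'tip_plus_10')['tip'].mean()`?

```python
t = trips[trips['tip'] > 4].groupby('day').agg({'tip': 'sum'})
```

24.0

filter rows where tip > 4:
   tip vehicle  day
0   18     suv  Sat
1   20     suv  Thu
2    9     suv  Sat
4    8     suv  Thu
6   22     suv  Wed
7   23     van  Mon
group by day, sum of tip:
     tip
day     
Mon   23
Sat   27
Thu   28
Wed   22
add column tip_plus_10 = t['tip'] + 10:
     tip  tip_plus_10
day                  
Mon   23           33
Sat   27           37
Thu   28           38
Wed   22           32
take 3 rows with smallest tip_plus_10:
     tip  tip_plus_10
day                  
Wed   22           32
Mon   23           33
Sat   27           37
The mean of column 'tip' is 24.0.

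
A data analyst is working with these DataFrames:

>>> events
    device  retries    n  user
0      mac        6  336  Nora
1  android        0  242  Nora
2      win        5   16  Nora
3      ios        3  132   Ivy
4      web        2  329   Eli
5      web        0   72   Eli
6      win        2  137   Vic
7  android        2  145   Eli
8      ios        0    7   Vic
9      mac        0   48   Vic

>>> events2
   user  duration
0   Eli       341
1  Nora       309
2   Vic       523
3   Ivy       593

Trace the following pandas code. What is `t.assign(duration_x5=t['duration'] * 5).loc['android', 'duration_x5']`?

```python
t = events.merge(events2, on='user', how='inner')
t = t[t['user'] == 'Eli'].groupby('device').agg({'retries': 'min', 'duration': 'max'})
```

1705

merge on 'user' (how='inner') → 10 rows:
    device  retries    n  user  duration
0      mac        6  336  Nora       309
1  android        0  242  Nora       309
2      win        5   16  Nora       309
3      ios        3  132   Ivy       593
4      web        2  329   Eli       341
5      web        0   72   Eli       341
6      win        2  137   Vic       523
7  android        2  145   Eli       341
8      ios        0    7   Vic       523
9      mac        0   48   Vic       523
filter rows where user == 'Eli':
    device  retries    n user  duration
4      web        2  329  Eli       341
5      web        0   72  Eli       341
7  android        2  145  Eli       341
group by device: min(retries), max(duration):
         retries  duration
device                    
android        2       341
web            0       341
add column duration_x5 = t['duration'] * 5:
         retries  duration  duration_x5
device                                 
android        2       341         1705
web            0       341         1705
Reading off the value at row 'android', column 'duration_x5', we get 1705.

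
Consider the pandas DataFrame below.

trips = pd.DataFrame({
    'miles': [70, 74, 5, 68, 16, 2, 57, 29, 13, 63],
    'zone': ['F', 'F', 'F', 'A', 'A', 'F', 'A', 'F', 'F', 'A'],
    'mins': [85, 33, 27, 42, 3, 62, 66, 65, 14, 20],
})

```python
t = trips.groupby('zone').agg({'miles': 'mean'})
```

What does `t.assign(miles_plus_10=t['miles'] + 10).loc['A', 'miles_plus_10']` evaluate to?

group by zone, mean of miles:
          miles
zone           
A     51.000000
F     32.166667
add column miles_plus_10 = t['miles'] + 10:
          miles  miles_plus_10
zone                          
A     51.000000      61.000000
F     32.166667      42.166667
Hence 61.0.

61.0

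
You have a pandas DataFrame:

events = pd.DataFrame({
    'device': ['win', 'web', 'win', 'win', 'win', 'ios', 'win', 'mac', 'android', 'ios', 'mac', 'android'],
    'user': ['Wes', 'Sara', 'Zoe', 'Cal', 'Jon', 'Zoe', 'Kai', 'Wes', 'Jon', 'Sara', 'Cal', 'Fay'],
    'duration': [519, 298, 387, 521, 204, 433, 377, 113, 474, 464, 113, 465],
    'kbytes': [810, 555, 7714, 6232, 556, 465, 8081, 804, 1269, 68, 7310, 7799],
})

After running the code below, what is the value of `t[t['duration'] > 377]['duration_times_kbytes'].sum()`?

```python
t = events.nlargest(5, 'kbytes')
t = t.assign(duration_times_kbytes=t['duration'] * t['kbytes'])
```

take 5 rows with largest kbytes:
     device user  duration  kbytes
6       win  Kai       377    8081
11  android  Fay       465    7799
2       win  Zoe       387    7714
10      mac  Cal       113    7310
3       win  Cal       521    6232
add column duration_times_kbytes = t['duration'] * t['kbytes']:
     device user  duration  kbytes  duration_times_kbytes
6       win  Kai       377    8081                3046537
11  android  Fay       465    7799                3626535
2       win  Zoe       387    7714                2985318
10      mac  Cal       113    7310                 826030
3       win  Cal       521    6232                3246872
filter rows where duration > 377:
     device user  duration  kbytes  duration_times_kbytes
11  android  Fay       465    7799                3626535
2       win  Zoe       387    7714                2985318
3       win  Cal       521    6232                3246872
So sum() = 9858725.

9858725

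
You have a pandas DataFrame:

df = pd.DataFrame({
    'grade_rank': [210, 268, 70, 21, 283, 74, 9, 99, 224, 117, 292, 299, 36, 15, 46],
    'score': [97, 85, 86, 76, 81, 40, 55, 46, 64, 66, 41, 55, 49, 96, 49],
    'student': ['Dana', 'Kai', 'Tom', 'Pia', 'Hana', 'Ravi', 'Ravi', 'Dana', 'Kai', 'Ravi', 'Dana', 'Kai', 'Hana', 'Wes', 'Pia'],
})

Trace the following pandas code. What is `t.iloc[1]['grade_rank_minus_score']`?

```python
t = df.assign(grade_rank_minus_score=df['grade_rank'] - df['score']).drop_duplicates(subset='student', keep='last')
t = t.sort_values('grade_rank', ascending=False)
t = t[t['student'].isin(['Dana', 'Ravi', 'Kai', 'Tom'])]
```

add column grade_rank_minus_score = df['grade_rank'] - df['score']:
    grade_rank  score student  grade_rank_minus_score
0          210     97    Dana                     113
1          268     85     Kai                     183
2           70     86     Tom                     -16
3           21     76     Pia                     -55
4          283     81    Hana                     202
5           74     40    Ravi                      34
6            9     55    Ravi                     -46
7           99     46    Dana                      53
8          224     64     Kai                     160
9          117     66    Ravi                      51
10         292     41    Dana                     251
11         299     55     Kai                     244
12          36     49    Hana                     -13
13          15     96     Wes                     -81
14          46     49     Pia                      -3
drop duplicate student (keep=last):
    grade_rank  score student  grade_rank_minus_score
2           70     86     Tom                     -16
9          117     66    Ravi                      51
10         292     41    Dana                     251
11         299     55     Kai                     244
12          36     49    Hana                     -13
13          15     96     Wes                     -81
14          46     49     Pia                      -3
sort by grade_rank descending:
    grade_rank  score student  grade_rank_minus_score
11         299     55     Kai                     244
10         292     41    Dana                     251
9          117     66    Ravi                      51
2           70     86     Tom                     -16
14          46     49     Pia                      -3
12          36     49    Hana                     -13
13          15     96     Wes                     -81
filter rows where student in ['Dana', 'Ravi', 'Kai', 'Tom']:
    grade_rank  score student  grade_rank_minus_score
11         299     55     Kai                     244
10         292     41    Dana                     251
9          117     66    Ravi                      51
2           70     86     Tom                     -16

251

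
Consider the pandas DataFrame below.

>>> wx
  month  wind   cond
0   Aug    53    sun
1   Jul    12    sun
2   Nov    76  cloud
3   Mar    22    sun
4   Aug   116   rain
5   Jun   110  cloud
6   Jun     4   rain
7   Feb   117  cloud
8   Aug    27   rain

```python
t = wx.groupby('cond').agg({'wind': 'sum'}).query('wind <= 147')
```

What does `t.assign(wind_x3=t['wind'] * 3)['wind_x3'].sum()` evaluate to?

702

group by cond, sum of wind:
       wind
cond       
cloud   303
rain    147
sun      87
filter rows where wind <= 147:
      wind
cond      
rain   147
sun     87
add column wind_x3 = t['wind'] * 3:
      wind  wind_x3
cond               
rain   147      441
sun     87      261
The sum of column 'wind_x3' is 702.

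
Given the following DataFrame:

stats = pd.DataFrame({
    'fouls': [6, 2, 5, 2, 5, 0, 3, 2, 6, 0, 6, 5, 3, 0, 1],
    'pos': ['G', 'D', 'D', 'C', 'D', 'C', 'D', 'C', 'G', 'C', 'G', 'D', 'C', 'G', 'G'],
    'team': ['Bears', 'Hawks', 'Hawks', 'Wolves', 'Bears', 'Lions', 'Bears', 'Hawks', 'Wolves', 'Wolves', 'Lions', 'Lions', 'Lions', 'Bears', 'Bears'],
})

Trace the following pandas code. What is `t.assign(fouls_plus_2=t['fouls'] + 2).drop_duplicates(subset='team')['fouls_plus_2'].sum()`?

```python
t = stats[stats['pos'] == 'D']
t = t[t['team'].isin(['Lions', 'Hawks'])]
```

filter rows where pos == 'D':
    fouls pos   team
1       2   D  Hawks
2       5   D  Hawks
4       5   D  Bears
6       3   D  Bears
11      5   D  Lions
filter rows where team in ['Lions', 'Hawks']:
    fouls pos   team
1       2   D  Hawks
2       5   D  Hawks
11      5   D  Lions
add column fouls_plus_2 = t['fouls'] + 2:
    fouls pos   team  fouls_plus_2
1       2   D  Hawks             4
2       5   D  Hawks             7
11      5   D  Lions             7
drop duplicate team (keep=first):
    fouls pos   team  fouls_plus_2
1       2   D  Hawks             4
11      5   D  Lions             7
sum of column 'fouls_plus_2' → 11

11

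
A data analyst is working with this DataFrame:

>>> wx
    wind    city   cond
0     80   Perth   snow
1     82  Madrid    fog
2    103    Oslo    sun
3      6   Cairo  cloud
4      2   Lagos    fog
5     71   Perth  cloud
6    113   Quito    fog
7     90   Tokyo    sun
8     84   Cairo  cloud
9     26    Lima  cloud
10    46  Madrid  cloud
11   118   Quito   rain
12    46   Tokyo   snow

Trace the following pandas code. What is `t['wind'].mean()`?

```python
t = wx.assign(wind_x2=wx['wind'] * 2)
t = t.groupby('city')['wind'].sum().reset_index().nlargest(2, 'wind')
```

add column wind_x2 = wx['wind'] * 2:
    wind    city   cond  wind_x2
0     80   Perth   snow      160
1     82  Madrid    fog      164
2    103    Oslo    sun      206
3      6   Cairo  cloud       12
4      2   Lagos    fog        4
5     71   Perth  cloud      142
6    113   Quito    fog      226
7     90   Tokyo    sun      180
8     84   Cairo  cloud      168
9     26    Lima  cloud       52
10    46  Madrid  cloud       92
11   118   Quito   rain      236
12    46   Tokyo   snow       92
group by city, sum of wind:
city
Cairo      90
Lagos       2
Lima       26
Madrid    128
Oslo      103
Perth     151
Quito     231
Tokyo     136
Name: wind, dtype: int64
reset_index():
     city  wind
0   Cairo    90
1   Lagos     2
2    Lima    26
3  Madrid   128
4    Oslo   103
5   Perth   151
6   Quito   231
7   Tokyo   136
take 2 rows with largest wind:
    city  wind
6  Quito   231
5  Perth   151
mean of column 'wind' → 191.0

191.0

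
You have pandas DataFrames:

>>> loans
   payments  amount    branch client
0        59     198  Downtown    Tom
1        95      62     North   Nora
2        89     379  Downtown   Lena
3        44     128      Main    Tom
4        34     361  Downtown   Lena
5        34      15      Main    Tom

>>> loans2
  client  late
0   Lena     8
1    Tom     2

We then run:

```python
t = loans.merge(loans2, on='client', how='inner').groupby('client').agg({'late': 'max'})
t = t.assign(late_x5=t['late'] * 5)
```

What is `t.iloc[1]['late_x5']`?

merge on 'client' (how='inner') → 5 rows:
   payments  amount    branch client  late
0        59     198  Downtown    Tom     2
1        89     379  Downtown   Lena     8
2        44     128      Main    Tom     2
3        34     361  Downtown   Lena     8
4        34      15      Main    Tom     2
group by client, max of late:
        late
client      
Lena       8
Tom        2
add column late_x5 = t['late'] * 5:
        late  late_x5
client               
Lena       8       40
Tom        2       10

10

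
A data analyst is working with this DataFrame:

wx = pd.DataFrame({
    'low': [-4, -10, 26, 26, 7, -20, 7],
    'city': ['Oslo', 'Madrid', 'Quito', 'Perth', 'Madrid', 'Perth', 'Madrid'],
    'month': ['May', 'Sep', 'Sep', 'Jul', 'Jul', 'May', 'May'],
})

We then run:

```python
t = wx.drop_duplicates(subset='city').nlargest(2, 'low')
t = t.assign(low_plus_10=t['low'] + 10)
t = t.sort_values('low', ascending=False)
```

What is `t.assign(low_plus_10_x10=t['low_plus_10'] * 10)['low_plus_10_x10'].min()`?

drop duplicate city (keep=first):
   low    city month
0   -4    Oslo   May
1  -10  Madrid   Sep
2   26   Quito   Sep
3   26   Perth   Jul
take 2 rows with largest low:
   low   city month
2   26  Quito   Sep
3   26  Perth   Jul
add column low_plus_10 = t['low'] + 10:
   low   city month  low_plus_10
2   26  Quito   Sep           36
3   26  Perth   Jul           36
sort by low descending:
   low   city month  low_plus_10
2   26  Quito   Sep           36
3   26  Perth   Jul           36
add column low_plus_10_x10 = t['low_plus_10'] * 10:
   low   city month  low_plus_10  low_plus_10_x10
2   26  Quito   Sep           36              360
3   26  Perth   Jul           36              360
Then the min of column 'low_plus_10_x10': 360

360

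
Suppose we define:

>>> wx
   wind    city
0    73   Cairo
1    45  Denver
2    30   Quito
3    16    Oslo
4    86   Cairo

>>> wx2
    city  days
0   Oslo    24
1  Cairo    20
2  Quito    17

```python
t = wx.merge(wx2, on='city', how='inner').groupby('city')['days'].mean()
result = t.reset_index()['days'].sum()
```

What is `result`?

merge on 'city' (how='inner') → 4 rows:
   wind   city  days
0    73  Cairo    20
1    30  Quito    17
2    16   Oslo    24
3    86  Cairo    20
group by city, mean of days:
city
Cairo    20.0
Oslo     24.0
Quito    17.0
Name: days, dtype: float64
reset_index():
    city  days
0  Cairo  20.0
1   Oslo  24.0
2  Quito  17.0
sum of column 'days' → 61.0

61.0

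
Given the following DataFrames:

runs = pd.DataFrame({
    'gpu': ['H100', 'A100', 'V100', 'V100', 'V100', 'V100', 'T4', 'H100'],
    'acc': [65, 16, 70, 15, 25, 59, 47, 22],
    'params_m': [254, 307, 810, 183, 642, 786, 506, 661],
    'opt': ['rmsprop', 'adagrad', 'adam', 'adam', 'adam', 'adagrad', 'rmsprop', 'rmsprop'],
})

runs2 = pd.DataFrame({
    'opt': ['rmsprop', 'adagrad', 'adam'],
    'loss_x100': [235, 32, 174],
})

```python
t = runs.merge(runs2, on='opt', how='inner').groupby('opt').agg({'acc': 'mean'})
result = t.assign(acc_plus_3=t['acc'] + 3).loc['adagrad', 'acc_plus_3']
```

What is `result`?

merge on 'opt' (how='inner') → 8 rows:
    gpu  acc  params_m      opt  loss_x100
0  H100   65       254  rmsprop        235
1  A100   16       307  adagrad         32
2  V100   70       810     adam        174
3  V100   15       183     adam        174
4  V100   25       642     adam        174
5  V100   59       786  adagrad         32
6    T4   47       506  rmsprop        235
7  H100   22       661  rmsprop        235
group by opt, mean of acc:
               acc
opt               
adagrad  37.500000
adam     36.666667
rmsprop  44.666667
add column acc_plus_3 = t['acc'] + 3:
               acc  acc_plus_3
opt                           
adagrad  37.500000   40.500000
adam     36.666667   39.666667
rmsprop  44.666667   47.666667

40.5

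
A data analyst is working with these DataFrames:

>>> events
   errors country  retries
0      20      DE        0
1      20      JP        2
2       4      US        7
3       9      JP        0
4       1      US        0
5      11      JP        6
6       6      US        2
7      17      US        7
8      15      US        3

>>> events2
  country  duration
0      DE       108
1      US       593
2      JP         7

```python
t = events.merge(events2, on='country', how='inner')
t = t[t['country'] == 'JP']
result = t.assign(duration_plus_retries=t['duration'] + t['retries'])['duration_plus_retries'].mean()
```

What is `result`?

9.66666666667

merge on 'country' (how='inner') → 9 rows:
   errors country  retries  duration
0      20      DE        0       108
1      20      JP        2         7
2       4      US        7       593
3       9      JP        0         7
4       1      US        0       593
5      11      JP        6         7
6       6      US        2       593
7      17      US        7       593
8      15      US        3       593
filter rows where country == 'JP':
   errors country  retries  duration
1      20      JP        2         7
3       9      JP        0         7
5      11      JP        6         7
add column duration_plus_retries = t['duration'] + t['retries']:
   errors country  retries  duration  duration_plus_retries
1      20      JP        2         7                      9
3       9      JP        0         7                      7
5      11      JP        6         7                     13
Then the mean of column 'duration_plus_retries': 9.66666666667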